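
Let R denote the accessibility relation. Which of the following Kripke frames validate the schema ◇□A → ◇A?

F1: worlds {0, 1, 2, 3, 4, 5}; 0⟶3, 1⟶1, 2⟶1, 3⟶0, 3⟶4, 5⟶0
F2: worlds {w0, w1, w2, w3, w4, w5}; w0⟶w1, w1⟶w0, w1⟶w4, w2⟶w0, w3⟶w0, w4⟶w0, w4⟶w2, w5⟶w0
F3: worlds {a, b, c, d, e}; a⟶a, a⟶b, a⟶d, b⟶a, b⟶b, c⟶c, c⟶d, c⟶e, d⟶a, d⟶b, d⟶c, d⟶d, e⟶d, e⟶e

Frame correspondent (Sahlqvist): ∀x ∀y (xRy → ∃w (yRw ∧ xRw)) — i.e. a generalized confluence (Geach) condition.
F1: fails — 0R3 but no w with 3Rw and 0Rw.
F2: fails — w0Rw1 but no w with w1Rw and w0Rw.
F3: holds.

F3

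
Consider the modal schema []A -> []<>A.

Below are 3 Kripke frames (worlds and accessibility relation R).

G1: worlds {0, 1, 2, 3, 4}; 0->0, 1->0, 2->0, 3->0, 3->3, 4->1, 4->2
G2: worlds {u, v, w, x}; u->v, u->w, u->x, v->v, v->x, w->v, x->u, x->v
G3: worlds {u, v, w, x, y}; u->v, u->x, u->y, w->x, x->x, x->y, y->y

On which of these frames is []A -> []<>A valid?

Frame correspondent (Sahlqvist): forall x forall z (xRz -> exists w (xRw & zRw)) — i.e. a generalized confluence (Geach) condition.
G1: fails — 4R1 but no w with 4Rw and 1Rw.
G2: satisfies the condition.
G3: fails — uRv but no t with uRt and vRt.
Valid on: G2.

G2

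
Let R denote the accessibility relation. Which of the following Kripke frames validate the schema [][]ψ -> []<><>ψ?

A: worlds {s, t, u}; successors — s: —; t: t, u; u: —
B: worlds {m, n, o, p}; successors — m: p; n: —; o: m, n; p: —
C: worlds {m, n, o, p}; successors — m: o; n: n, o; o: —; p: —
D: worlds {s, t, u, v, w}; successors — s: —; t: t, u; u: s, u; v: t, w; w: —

none

Frame correspondent (Sahlqvist): forall x forall z (xRz -> exists w (x R^2 w & z R^2 w)) — i.e. a generalized confluence (Geach) condition.
A: fails — tRu but no w with tR²w and uR²w.
B: fails — mRp but no w with mR²w and pR²w.
C: fails — mRo but no w with mR²w and oR²w.
D: fails — uRs but no w* with uR²w* and sR²w*.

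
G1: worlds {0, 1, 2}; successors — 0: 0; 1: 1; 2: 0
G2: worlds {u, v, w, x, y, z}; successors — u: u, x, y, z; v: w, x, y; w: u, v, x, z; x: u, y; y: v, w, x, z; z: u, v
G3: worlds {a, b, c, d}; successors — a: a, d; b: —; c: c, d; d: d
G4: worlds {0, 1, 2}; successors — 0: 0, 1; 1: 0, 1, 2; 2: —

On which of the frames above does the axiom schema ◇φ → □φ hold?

G1

This is the axiom for partial functionality; its first-order frame correspondent is ∀x ∀y ∀z (Rxy ∧ Rxz → y = z).
G1: holds.
G2: fails — u sees both u and x.
G3: fails — a sees both a and d.
G4: fails — 0 sees both 0 and 1.
Valid on: G1.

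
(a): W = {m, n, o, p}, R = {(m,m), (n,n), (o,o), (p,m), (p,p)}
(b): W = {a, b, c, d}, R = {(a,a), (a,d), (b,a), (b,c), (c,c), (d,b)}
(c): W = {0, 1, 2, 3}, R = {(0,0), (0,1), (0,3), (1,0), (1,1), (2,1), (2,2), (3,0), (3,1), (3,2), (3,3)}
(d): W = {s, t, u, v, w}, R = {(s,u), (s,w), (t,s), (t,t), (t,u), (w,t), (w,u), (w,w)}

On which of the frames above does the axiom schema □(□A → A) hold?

(a), (c)

This is the axiom for shift-reflexivity; its first-order frame correspondent is ∀x ∀y (Rxy → Ryy).
(a): satisfies the condition.
(b): fails — Rdb but not Rbb.
(c): satisfies the condition.
(d): fails — Rwu but not Ruu.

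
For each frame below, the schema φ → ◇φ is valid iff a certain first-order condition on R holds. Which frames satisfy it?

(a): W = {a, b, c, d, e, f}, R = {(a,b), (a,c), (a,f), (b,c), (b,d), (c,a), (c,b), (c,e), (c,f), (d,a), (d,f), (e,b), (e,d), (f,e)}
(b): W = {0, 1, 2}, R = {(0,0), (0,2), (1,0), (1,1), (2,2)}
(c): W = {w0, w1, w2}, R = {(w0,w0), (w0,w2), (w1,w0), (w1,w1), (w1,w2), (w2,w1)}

(b)

The schema corresponds to reflexivity: ∀x Rxx.
(a): fails — world a does not see itself.
(b): holds.
(c): fails — world w2 does not see itself.
Valid on: (b).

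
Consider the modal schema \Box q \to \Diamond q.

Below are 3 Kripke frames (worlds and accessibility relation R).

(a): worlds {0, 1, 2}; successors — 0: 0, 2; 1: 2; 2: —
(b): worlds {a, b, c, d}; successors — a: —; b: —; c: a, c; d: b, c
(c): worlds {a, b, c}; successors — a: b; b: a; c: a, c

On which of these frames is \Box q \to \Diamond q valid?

This is the axiom for seriality; its first-order frame correspondent is \forall x \exists y Rxy.
(a): fails — world 2 has no successor.
(b): fails — world a has no successor.
(c): ✓.
Valid on: (c).

(c)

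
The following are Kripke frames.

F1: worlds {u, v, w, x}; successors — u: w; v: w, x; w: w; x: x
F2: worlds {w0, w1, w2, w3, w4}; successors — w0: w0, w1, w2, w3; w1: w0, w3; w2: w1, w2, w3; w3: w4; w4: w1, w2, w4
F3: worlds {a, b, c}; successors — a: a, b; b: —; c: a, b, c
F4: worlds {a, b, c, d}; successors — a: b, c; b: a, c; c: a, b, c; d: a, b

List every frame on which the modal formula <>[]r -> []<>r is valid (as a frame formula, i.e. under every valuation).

F4

Frame correspondent (Sahlqvist): forall x forall y forall z (Rxy & Rxz -> exists w (Ryw & Rzw)) — i.e. convergence.
F1: fails — Rvw and Rvx but w and x have no common successor.
F2: fails — Rw0w1 and Rw0w3 but w1 and w3 have no common successor.
F3: fails — Rab and Rab but b and b have no common successor.
F4: satisfies the condition.
Valid on: F4.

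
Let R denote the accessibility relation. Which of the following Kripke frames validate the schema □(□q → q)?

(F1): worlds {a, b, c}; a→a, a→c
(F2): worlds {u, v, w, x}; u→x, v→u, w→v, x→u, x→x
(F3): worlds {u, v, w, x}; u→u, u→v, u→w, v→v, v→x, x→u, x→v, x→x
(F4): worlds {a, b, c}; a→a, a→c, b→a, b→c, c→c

(F4)

Frame correspondent (Sahlqvist): ∀x ∀y (Rxy → Ryy) — i.e. shift-reflexivity.
(F1): fails — Rac but not Rcc.
(F2): fails — Rvu but not Ruu.
(F3): fails — Ruw but not Rww.
(F4): satisfies the condition.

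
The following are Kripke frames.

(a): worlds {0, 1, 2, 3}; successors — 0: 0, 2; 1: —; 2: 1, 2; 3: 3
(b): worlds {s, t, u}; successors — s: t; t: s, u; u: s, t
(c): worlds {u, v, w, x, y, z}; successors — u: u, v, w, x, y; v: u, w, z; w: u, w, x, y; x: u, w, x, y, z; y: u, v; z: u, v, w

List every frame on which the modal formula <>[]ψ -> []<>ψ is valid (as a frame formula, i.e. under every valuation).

The schema corresponds to convergence: forall x forall y forall z (Rxy & Rxz -> exists w (Ryw & Rzw)).
(a): fails — R22 and R21 but 2 and 1 have no common successor.
(b): fails — Rut and Rus but t and s have no common successor.
(c): satisfies the condition.

(c)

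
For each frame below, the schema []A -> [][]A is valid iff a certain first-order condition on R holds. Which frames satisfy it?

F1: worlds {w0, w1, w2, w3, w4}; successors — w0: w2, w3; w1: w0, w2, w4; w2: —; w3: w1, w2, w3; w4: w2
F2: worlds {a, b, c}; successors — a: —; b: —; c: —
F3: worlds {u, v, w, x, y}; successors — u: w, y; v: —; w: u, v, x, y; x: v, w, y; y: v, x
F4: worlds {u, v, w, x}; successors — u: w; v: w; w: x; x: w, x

F2

The schema corresponds to transitivity: forall x forall y forall z (Rxy & Ryz -> Rxz).
F1: fails — Rw1w0 and Rw0w3 but not Rw1w3.
F2: ✓.
F3: fails — Rxw and Rwu but not Rxu.
F4: fails — Ruw and Rwx but not Rux.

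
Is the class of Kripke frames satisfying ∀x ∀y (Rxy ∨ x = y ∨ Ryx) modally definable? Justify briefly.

If a class were modally definable it would be closed under disjoint unions (Goldblatt–Thomason).
Take 2 disjoint single-world reflexive frames: each is trivially connected, but their disjoint union has 2 worlds with no edge between distinct components, so it is not connected.
So the class is not modally definable.

Not definable by any modal formula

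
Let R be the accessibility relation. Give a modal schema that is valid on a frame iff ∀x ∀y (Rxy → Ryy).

A defining formula is □(□q → q) (the T□ axiom).

□(□q → q)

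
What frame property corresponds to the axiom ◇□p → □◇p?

Suppose ◇□p→□◇p is valid. Take Rxy, Rxz and set V(p)={w : Ryw}. Then □p at y so ◇□p at x, so □◇p at x, so ◇p at z, giving w with Rzw and Ryw.
Conversely, on a frame with convergence the schema holds at every world under every valuation.
So the correspondent is convergence.

convergence: ∀x ∀y ∀z (Rxy ∧ Rxz → ∃w (Ryw ∧ Rzw))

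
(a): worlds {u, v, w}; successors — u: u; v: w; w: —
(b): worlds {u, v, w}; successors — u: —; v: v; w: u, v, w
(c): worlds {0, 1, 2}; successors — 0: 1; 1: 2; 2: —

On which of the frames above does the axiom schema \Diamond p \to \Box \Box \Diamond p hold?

(a)

This is the axiom for a generalized confluence (Geach) condition; its first-order frame correspondent is \forall x \forall y \forall z ((xRy \wedge x R^2 z) \to \exists w (y = w \wedge zRw)).
(a): holds.
(b): fails — wRu, wR²u but no t with u=t and uRt.
(c): fails — 0R1, 0R²2 but no w with 1=w and 2Rw.
Valid on: (a).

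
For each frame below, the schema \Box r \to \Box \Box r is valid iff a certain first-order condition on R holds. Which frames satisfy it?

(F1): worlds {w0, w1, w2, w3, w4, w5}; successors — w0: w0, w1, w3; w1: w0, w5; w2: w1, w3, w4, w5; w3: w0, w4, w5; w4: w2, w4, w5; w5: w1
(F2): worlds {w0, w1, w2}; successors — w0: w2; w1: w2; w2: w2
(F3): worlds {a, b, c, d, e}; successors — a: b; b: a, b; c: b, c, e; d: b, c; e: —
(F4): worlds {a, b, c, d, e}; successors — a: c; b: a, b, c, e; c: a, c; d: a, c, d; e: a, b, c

Frame correspondent (Sahlqvist): \forall x \forall y \forall z (Rxy \wedge Ryz \to Rxz) — i.e. transitivity.
(F1): fails — Rw1w5 and Rw5w1 but not Rw1w1.
(F2): condition met.
(F3): fails — Rdc and Rce but not Rde.
(F4): fails — Reb and Rbe but not Ree.

(F2)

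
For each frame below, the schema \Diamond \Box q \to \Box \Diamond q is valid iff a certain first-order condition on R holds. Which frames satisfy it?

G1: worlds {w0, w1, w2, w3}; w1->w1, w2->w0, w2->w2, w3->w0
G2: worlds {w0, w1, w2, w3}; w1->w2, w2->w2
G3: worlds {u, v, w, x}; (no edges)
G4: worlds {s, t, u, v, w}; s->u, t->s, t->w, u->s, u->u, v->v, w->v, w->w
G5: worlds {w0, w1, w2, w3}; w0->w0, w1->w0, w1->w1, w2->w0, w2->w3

Frame correspondent (Sahlqvist): \forall x \forall y \forall z (Rxy \wedge Rxz \to \exists w (Ryw \wedge Rzw)) — i.e. convergence.
G1: fails — Rw2w0 and Rw2w0 but w0 and w0 have no common successor.
G2: condition met.
G3: condition met.
G4: fails — Rts and Rtw but s and w have no common successor.
G5: fails — Rw2w0 and Rw2w3 but w0 and w3 have no common successor.

G2, G3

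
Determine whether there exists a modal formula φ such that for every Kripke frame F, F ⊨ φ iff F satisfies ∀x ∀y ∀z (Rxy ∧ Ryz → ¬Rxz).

No

Any modally definable frame class is closed under surjective bounded morphisms.
The 3-cycle (worlds s,t,u with s→t→u→s) is intransitive. Mapping every world to a single reflexive point • is a surjective bounded morphism; the reflexive point is not intransitive (R••∧R•• but R••).
Hence intransitivity is not modally definable.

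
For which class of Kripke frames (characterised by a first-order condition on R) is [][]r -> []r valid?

This is the C4 axiom.
Its frame correspondent is density — forall x forall y (Rxy -> exists z (Rxz & Rzy)).

density: forall x forall y (Rxy -> exists z (Rxz & Rzy))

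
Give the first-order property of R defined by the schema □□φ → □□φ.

∀x ∀z (xR²z → ∃w (xR²w ∧ z = w))

This is a Sahlqvist (Geach-type) schema ◇^0□^2φ → □^2◇^0φ.
Minimal-valuation argument: fix x; take any y with xR^0y and any z with xR^2z. Set V(φ) to the set of worlds R-reachable from y in exactly 2 steps. Then □^2φ holds at y, so the antecedent holds at x; validity forces ◇^0φ at z, giving a w with zR^0w and yR^2w.
First-order correspondent: ∀x ∀z (xR²z → ∃w (xR²w ∧ z = w)).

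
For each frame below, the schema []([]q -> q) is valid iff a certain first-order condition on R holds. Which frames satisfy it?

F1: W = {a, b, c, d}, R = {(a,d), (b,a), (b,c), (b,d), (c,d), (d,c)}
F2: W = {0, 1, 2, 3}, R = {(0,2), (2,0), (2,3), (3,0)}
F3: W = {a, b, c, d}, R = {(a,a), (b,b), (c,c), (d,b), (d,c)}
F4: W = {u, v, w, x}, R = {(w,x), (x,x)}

F3, F4

This is the axiom for shift-reflexivity; its first-order frame correspondent is forall x forall y (Rxy -> Ryy).
F1: fails — Rbc but not Rcc.
F2: fails — R23 but not R33.
F3: condition met.
F4: condition met.
Valid on: F3, F4.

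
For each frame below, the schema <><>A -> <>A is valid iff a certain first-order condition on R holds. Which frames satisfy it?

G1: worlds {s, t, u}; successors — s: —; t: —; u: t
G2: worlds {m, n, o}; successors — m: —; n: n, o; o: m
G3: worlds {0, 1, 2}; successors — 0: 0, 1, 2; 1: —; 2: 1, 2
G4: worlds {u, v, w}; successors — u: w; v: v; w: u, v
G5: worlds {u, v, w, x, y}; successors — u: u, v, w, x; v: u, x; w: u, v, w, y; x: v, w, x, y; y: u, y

G1, G3

Frame correspondent (Sahlqvist): forall x forall y forall z (Rxy & Ryz -> Rxz) — i.e. transitivity.
G1: satisfies the condition.
G2: fails — Rno and Rom but not Rnm.
G3: satisfies the condition.
G4: fails — Rwu and Ruw but not Rww.
G5: fails — Rxw and Rwu but not Rxu.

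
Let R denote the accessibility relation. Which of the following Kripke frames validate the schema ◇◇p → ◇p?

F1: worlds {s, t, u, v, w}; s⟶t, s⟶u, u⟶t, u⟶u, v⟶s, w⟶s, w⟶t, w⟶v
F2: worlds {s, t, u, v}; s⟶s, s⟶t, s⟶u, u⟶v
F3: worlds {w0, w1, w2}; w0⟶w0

F3

This is the axiom for transitivity; its first-order frame correspondent is ∀x ∀y ∀z (Rxy ∧ Ryz → Rxz).
F1: fails — Rvs and Rsu but not Rvu.
F2: fails — Rsu and Ruv but not Rsv.
F3: holds.
Valid on: F3.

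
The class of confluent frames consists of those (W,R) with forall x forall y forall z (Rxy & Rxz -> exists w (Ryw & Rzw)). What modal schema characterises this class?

◇□q → □◇q

A defining formula is ◇□q → □◇q (the .2 axiom).
Suppose ◇□q→□◇q is valid. Take Rxy, Rxz and set V(q)={w : Ryw}. Then □q at y so ◇□q at x, so □◇q at x, so ◇q at z, giving w with Rzw and Ryw.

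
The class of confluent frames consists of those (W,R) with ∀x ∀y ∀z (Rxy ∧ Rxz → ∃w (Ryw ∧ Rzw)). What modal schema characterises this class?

◇□s → □◇s

A defining formula is ◇□s → □◇s (the .2 axiom).
Suppose ◇□s→□◇s is valid. Take Rxy, Rxz and set V(s)={w : Ryw}. Then □s at y so ◇□s at x, so □◇s at x, so ◇s at z, giving w with Rzw and Ryw.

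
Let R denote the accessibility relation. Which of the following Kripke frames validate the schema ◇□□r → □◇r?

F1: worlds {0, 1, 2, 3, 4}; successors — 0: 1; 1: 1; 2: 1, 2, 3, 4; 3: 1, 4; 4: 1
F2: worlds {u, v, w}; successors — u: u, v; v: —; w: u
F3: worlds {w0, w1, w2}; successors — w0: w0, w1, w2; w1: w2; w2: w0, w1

This is the axiom for a generalized confluence (Geach) condition; its first-order frame correspondent is ∀x ∀y ∀z ((xRy ∧ xRz) → ∃w (yR²w ∧ zRw)).
F1: holds.
F2: fails — uRu, uRv but no t with uR²t and vRt.
F3: fails — w0Rw1, w0Rw1 but no w with w1R²w and w1Rw.
Valid on: F1.

F1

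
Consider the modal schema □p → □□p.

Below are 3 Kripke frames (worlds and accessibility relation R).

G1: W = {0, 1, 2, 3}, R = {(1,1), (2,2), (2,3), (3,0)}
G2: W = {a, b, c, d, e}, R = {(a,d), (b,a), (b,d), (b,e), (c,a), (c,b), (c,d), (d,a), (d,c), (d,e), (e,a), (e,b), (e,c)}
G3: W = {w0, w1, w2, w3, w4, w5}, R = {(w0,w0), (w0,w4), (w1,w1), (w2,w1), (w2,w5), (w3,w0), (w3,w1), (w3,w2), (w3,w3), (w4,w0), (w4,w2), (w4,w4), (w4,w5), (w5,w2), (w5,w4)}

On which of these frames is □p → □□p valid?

Frame correspondent (Sahlqvist): ∀x ∀y ∀z (Rxy ∧ Ryz → Rxz) — i.e. transitivity.
G1: fails — R23 and R30 but not R20.
G2: fails — Reb and Rbe but not Ree.
G3: fails — Rw0w4 and Rw4w5 but not Rw0w5.
Valid on no frame.

none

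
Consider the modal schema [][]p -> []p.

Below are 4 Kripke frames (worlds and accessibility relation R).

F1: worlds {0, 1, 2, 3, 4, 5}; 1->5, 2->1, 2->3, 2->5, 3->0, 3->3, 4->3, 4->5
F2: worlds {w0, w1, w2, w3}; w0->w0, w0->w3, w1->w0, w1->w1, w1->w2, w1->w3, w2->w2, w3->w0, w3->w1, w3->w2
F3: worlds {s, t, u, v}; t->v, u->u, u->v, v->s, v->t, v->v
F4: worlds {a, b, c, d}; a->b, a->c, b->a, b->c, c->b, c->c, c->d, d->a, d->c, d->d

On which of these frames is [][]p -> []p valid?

F2, F3

This is the axiom for density; its first-order frame correspondent is forall x forall y (Rxy -> exists z (Rxz & Rzy)).
F1: fails — R45 but no z with R4z and Rz5.
F2: satisfies the condition.
F3: satisfies the condition.
F4: fails — Rba but no z with Rbz and Rza.
Valid on: F2, F3.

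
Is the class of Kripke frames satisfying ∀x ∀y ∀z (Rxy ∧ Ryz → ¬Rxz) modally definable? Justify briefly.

Modal frame validity is preserved under surjective bounded morphisms.
The 5-cycle (worlds s,t,u,v,w with s→t→u→v→w→s) is intransitive. Mapping every world to a single reflexive point • is a surjective bounded morphism; the reflexive point is not intransitive (R••∧R•• but R••).
Hence intransitivity is not modally definable.

No — not modally definable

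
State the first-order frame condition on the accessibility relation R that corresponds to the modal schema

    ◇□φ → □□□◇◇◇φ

This is a Sahlqvist (Geach-type) schema ◇^1□^1φ → □^3◇^3φ.
Minimal-valuation argument: fix x; take any y with xR^1y and any z with xR^3z. Set V(φ) to the set of worlds R-reachable from y in exactly 1 step. Then □^1φ holds at y, so the antecedent holds at x; validity forces ◇^3φ at z, giving a w with zR^3w and yR^1w.
First-order correspondent: ∀x ∀y ∀z ((xRy ∧ xR³z) → ∃w (yRw ∧ zR³w)).

∀x ∀y ∀z ((xRy ∧ xR³z) → ∃w (yRw ∧ zR³w))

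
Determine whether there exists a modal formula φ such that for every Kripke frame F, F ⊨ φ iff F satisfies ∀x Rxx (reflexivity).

Yes, by □p → p

Yes: it is reflexivity, defined by the T schema □p → p.
Suppose □p→p is valid. At any x set V(p)={w : Rxw}. Then □p holds at x, so p holds at x, i.e. Rxx.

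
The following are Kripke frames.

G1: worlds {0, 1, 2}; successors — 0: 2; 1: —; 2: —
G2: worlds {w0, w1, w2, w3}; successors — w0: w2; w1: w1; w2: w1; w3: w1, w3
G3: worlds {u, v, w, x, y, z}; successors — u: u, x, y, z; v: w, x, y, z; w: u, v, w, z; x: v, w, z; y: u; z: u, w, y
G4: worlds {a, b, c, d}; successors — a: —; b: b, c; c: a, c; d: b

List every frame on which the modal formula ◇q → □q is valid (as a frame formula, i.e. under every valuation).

This is the axiom for partial functionality; its first-order frame correspondent is ∀x ∀y ∀z (Rxy ∧ Rxz → y = z).
G1: ✓.
G2: fails — w3 sees both w1 and w3.
G3: fails — u sees both u and x.
G4: fails — b sees both b and c.

G1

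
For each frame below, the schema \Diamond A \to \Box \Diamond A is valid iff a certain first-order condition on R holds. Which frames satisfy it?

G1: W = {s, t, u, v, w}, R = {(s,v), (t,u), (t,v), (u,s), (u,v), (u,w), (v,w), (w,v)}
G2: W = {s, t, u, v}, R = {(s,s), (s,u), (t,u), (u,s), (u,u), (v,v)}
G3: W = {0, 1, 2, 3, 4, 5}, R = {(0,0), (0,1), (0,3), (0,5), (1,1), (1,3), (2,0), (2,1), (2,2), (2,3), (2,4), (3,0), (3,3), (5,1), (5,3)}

Frame correspondent (Sahlqvist): \forall x \forall y \forall z (Rxy \wedge Rxz \to Ryz) — i.e. the Euclidean property.
G1: fails — Rsv and Rsv but not Rvv.
G2: holds.
G3: fails — R01 and R00 but not R10.

G2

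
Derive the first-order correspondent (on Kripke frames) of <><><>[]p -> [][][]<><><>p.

This is a Sahlqvist (Geach-type) schema ◇^3□^1p → □^3◇^3p.
First-order correspondent: forall x forall y forall z ((x R^3 y & x R^3 z) -> exists w (yRw & z R^3 w)).

forall x forall y forall z ((x R^3 y & x R^3 z) -> exists w (yRw & z R^3 w))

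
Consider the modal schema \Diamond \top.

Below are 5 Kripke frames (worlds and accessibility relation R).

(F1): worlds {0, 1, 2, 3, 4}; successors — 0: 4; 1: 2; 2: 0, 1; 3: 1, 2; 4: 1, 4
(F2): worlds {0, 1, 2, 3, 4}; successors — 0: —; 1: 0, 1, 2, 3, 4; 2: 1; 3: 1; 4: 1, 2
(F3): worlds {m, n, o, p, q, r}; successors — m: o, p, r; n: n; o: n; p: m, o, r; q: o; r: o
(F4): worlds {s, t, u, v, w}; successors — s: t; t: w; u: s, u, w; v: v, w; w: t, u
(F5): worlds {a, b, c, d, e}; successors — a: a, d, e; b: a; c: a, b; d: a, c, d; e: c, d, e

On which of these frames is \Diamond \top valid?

Frame correspondent (Sahlqvist): \forall x \exists y Rxy — i.e. seriality.
(F1): satisfies the condition.
(F2): fails — world 0 has no successor.
(F3): satisfies the condition.
(F4): satisfies the condition.
(F5): satisfies the condition.
Valid on: (F1), (F3), (F4), (F5).

(F1), (F3), (F4), (F5)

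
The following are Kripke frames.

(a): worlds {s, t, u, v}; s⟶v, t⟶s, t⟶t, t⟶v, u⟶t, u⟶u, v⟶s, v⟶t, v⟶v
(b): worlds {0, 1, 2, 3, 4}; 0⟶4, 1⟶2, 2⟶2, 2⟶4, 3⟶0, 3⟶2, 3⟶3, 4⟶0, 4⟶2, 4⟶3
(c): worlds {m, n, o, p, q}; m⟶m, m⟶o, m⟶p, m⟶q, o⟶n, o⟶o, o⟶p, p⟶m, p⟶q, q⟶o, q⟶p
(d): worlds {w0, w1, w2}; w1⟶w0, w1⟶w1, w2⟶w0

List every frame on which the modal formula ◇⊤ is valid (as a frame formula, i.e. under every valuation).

(a), (b)

This is the axiom for seriality; its first-order frame correspondent is ∀x ∃y Rxy.
(a): satisfies the condition.
(b): satisfies the condition.
(c): fails — world n has no successor.
(d): fails — world w0 has no successor.
Valid on: (a), (b).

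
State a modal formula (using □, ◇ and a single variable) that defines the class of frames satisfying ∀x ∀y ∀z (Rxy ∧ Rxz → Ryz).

◇r → □◇r

A defining formula is ◇r → □◇r (the 5 axiom).
Suppose ◇r→□◇r is valid. Take Rxy, Rxz and set V(r)={y}. Then ◇r at x, so □◇r at x, so ◇r at z, so some w with Rzw has r; w=y, i.e. Rzy. By symmetry of the argument, Ryz.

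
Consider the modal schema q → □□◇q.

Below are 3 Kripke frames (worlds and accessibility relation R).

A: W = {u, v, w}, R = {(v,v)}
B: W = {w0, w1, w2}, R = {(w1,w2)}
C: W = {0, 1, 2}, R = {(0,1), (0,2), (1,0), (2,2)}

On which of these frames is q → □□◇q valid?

A, B

The schema corresponds to a generalized confluence (Geach) condition: ∀x ∀z (xR²z → ∃w (x = w ∧ zRw)).
A: ✓.
B: ✓.
C: fails — 0R²0 but no w with 0=w and 0Rw.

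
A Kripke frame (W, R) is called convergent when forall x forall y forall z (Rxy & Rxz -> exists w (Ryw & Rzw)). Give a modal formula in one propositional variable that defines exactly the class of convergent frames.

This is convergence; the standard corresponding axiom is .2: ◇□ψ → □◇ψ.

◇□ψ → □◇ψ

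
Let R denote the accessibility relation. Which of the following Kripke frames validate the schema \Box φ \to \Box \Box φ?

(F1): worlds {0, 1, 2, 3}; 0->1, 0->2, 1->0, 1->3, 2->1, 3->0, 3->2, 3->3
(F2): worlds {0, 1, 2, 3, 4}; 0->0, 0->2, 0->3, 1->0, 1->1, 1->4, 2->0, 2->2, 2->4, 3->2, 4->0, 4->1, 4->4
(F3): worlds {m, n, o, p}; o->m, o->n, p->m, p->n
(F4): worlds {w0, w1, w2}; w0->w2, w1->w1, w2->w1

(F3)

Frame correspondent (Sahlqvist): \forall x \forall y \forall z (Rxy \wedge Ryz \to Rxz) — i.e. transitivity.
(F1): fails — R10 and R02 but not R12.
(F2): fails — R10 and R02 but not R12.
(F3): ✓.
(F4): fails — Rw0w2 and Rw2w1 but not Rw0w1.
Valid on: (F3).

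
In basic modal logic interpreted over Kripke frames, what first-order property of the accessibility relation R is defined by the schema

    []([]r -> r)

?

Shift-reflexivity

Suppose □(□r→r) is valid. Take Rxy and set V(r)={w : Ryw}. Then at y, □r holds; since □(□r→r) at x, □r→r at y, so r at y, i.e. Ryy.
Conversely, on a frame with shift-reflexivity the schema holds at every world under every valuation.
Frame condition: forall x forall y (Rxy -> Ryy).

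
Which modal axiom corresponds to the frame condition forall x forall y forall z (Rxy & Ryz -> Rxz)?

□ψ → □□ψ

The condition is transitivity. The 4 schema □ψ → □□ψ defines it.
Suppose □ψ→□□ψ is valid. Take Rxy, Ryz and set V(ψ)={w : Rxw}. Then □ψ at x, so □□ψ at x, so □ψ at y, so ψ at z, i.e. Rxz.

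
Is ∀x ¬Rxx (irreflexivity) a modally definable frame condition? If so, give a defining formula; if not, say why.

No

If a class were modally definable it would be closed under surjective bounded morphisms (Goldblatt–Thomason).
The 4-cycle (worlds s,t,u,v with s→t→u→v→s) is irreflexive, and the map sending every world to a single reflexive point • is a surjective bounded morphism (forth: every edge maps to (•,•); back: every world has a successor). So any modal formula valid on the 4-cycle is also valid on the reflexive point, which is not irreflexive.
So no modal formula (or set of formulas) defines exactly the irreflexive frames.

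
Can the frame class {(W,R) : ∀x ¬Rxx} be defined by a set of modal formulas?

Not definable by any modal formula

Modal frame validity is preserved under surjective bounded morphisms.
The 4-cycle (worlds w0,w1,w2,w3 with w0→w1→w2→w3→w0) is irreflexive, and the map sending every world to a single reflexive point • is a surjective bounded morphism (forth: every edge maps to (•,•); back: every world has a successor). So any modal formula valid on the 4-cycle is also valid on the reflexive point, which is not irreflexive.
So the class is not modally definable.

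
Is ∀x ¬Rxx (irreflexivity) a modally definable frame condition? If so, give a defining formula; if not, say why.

Not modally definable

If a class were modally definable it would be closed under surjective bounded morphisms (Goldblatt–Thomason).
The 5-cycle (worlds a,b,c,d,e with a→b→c→d→e→a) is irreflexive, and the map sending every world to a single reflexive point • is a surjective bounded morphism (forth: every edge maps to (•,•); back: every world has a successor). So any modal formula valid on the 5-cycle is also valid on the reflexive point, which is not irreflexive.
Hence irreflexivity is not modally definable.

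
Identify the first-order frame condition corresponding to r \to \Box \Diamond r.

symmetry

Suppose r→□◇r is valid. Take Rxy and set V(r)={x}. Then r at x, so □◇r at x, so ◇r at y, so some z with Ryz has r; z=x, i.e. Ryx.
Conversely, any frame satisfying \forall x \forall y (Rxy \to Ryx) validates the schema.
Frame condition: \forall x \forall y (Rxy \to Ryx).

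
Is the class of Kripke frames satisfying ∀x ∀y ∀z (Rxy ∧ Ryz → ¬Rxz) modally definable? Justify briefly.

If a class were modally definable it would be closed under surjective bounded morphisms (Goldblatt–Thomason).
The 7-cycle (worlds 0,1,2,3,4,5,6 with 0→1→2→3→4→5→6→0) is intransitive. Mapping every world to a single reflexive point • is a surjective bounded morphism; the reflexive point is not intransitive (R••∧R•• but R••).
So no modal formula (or set of formulas) defines exactly the intransitive frames.

Not modally definable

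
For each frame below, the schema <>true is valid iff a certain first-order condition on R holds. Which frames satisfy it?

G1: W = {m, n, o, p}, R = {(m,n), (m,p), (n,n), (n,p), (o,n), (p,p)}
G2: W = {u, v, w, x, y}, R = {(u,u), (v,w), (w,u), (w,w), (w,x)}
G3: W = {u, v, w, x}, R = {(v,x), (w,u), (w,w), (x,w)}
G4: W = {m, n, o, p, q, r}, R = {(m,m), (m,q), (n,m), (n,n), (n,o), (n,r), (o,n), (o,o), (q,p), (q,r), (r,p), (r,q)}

G1

Frame correspondent (Sahlqvist): forall x exists y Rxy — i.e. seriality.
G1: ✓.
G2: fails — world x has no successor.
G3: fails — world u has no successor.
G4: fails — world p has no successor.
Valid on: G1.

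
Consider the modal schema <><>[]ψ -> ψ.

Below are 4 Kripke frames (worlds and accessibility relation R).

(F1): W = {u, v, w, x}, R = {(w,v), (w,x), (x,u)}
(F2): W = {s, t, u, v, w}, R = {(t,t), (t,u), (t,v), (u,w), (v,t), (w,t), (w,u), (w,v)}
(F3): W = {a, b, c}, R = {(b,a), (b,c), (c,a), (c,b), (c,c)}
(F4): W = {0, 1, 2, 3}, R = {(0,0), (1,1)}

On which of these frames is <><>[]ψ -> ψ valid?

(F4)

This is the axiom for a generalized confluence (Geach) condition; its first-order frame correspondent is forall x forall y (x R^2 y -> exists w (yRw & x = w)).
(F1): fails — wR²u but no t with uRt and w=t.
(F2): fails — tR²u but no w* with uRw* and t=w*.
(F3): fails — bR²a but no w with aRw and b=w.
(F4): condition met.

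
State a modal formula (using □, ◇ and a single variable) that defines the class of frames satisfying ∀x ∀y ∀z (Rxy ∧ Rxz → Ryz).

This is the Euclidean property; the standard corresponding axiom is 5: ◇p → □◇p.
Suppose ◇p→□◇p is valid. Take Rxy, Rxz and set V(p)={y}. Then ◇p at x, so □◇p at x, so ◇p at z, so some w with Rzw has p; w=y, i.e. Rzy. By symmetry of the argument, Ryz.

◇p → □◇p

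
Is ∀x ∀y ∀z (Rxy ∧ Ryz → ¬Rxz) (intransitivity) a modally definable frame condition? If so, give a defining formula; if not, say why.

If a class were modally definable it would be closed under surjective bounded morphisms (Goldblatt–Thomason).
The 5-cycle (worlds s,t,u,v,w with s→t→u→v→w→s) is intransitive. Mapping every world to a single reflexive point • is a surjective bounded morphism; the reflexive point is not intransitive (R••∧R•• but R••).
Hence intransitivity is not modally definable.

No — not modally definable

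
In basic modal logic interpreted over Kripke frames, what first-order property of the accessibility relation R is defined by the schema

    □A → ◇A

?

Suppose □A→◇A is valid. At any x set V(A)=W. Then □A at x, so ◇A at x, so x has a successor.
Conversely, any frame satisfying ∀x ∃y Rxy validates the schema.
Frame condition: ∀x ∃y Rxy.

seriality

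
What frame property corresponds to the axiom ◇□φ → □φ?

Replacing φ by ¬φ and contraposing gives the equivalent schema ◇φ → □◇φ.
Suppose ◇φ→□◇φ is valid. Take Rxy, Rxz and set V(φ)={y}. Then ◇φ at x, so □◇φ at x, so ◇φ at z, so some w with Rzw has φ; w=y, i.e. Rzy. By symmetry of the argument, Ryz.

the Euclidean property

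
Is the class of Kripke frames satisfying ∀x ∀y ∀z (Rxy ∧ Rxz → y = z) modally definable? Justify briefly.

This is a Sahlqvist condition; the CD axiom ◇q → □q defines it.

Yes, by ◇q → □q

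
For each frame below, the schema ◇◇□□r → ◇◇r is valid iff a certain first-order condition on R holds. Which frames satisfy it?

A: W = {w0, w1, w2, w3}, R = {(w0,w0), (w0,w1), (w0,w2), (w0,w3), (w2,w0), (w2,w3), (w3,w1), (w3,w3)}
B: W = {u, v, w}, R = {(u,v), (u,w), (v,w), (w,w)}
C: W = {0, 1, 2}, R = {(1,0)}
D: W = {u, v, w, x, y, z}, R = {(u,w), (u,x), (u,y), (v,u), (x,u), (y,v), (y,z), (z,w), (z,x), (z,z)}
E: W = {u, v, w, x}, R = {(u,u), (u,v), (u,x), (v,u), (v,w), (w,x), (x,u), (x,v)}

B, C, E

This is the axiom for a generalized confluence (Geach) condition; its first-order frame correspondent is ∀x ∀y (xR²y → ∃w (yR²w ∧ xR²w)).
A: fails — w0R²w1 but no w with w1R²w and w0R²w.
B: ✓.
C: ✓.
D: fails — uR²v but no t with vR²t and uR²t.
E: ✓.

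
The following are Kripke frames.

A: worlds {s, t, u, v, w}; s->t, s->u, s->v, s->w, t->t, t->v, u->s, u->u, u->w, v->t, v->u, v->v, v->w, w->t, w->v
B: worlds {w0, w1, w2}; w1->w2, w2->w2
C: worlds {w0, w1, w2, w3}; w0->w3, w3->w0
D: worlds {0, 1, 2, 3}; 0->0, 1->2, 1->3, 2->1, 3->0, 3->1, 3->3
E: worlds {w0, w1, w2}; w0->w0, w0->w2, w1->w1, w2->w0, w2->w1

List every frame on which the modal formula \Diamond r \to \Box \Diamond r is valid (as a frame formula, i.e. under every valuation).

The schema corresponds to the Euclidean property: \forall x \forall y \forall z (Rxy \wedge Rxz \to Ryz).
A: fails — Rsw and Rsw but not Rww.
B: condition met.
C: fails — Rw0w3 and Rw0w3 but not Rw3w3.
D: fails — R12 and R12 but not R22.
E: fails — Rw0w2 and Rw0w2 but not Rw2w2.

B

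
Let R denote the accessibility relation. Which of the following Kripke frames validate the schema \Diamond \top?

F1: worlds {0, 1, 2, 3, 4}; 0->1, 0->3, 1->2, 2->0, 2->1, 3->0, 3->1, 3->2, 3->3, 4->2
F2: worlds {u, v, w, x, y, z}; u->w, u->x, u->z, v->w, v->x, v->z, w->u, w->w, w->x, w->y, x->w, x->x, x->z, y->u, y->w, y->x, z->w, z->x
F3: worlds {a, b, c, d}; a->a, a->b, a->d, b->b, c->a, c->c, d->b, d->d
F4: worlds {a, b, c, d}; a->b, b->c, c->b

F1, F2, F3

This is the axiom for seriality; its first-order frame correspondent is \forall x \exists y Rxy.
F1: satisfies the condition.
F2: satisfies the condition.
F3: satisfies the condition.
F4: fails — world d has no successor.
Valid on: F1, F2, F3.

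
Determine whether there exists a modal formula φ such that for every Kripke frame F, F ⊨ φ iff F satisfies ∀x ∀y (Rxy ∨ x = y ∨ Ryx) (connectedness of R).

Not modally definable

If a class were modally definable it would be closed under disjoint unions (Goldblatt–Thomason).
Take 4 disjoint single-world reflexive frames: each is trivially connected, but their disjoint union has 4 worlds with no edge between distinct components, so it is not connected.
So no modal formula (or set of formulas) defines exactly the connected frames.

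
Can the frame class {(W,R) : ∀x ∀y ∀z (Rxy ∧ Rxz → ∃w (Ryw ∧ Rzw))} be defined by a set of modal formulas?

Yes: it is convergence, defined by the .2 schema ◇□r → □◇r.
Suppose ◇□r→□◇r is valid. Take Rxy, Rxz and set V(r)={w : Ryw}. Then □r at y so ◇□r at x, so □◇r at x, so ◇r at z, giving w with Rzw and Ryw.

Yes, by ◇□r → □◇r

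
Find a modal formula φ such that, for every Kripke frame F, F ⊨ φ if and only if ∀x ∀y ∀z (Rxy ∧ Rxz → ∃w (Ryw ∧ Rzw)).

The condition is convergence. The .2 schema ◇□q → □◇q defines it.

◇□q → □◇q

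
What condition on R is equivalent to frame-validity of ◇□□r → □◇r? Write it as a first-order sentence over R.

This is a Sahlqvist (Geach-type) schema ◇^1□^2r → □^1◇^1r.
First-order correspondent: ∀x ∀y ∀z ((xRy ∧ xRz) → ∃w (yR²w ∧ zRw)).

∀x ∀y ∀z ((xRy ∧ xRz) → ∃w (yR²w ∧ zRw))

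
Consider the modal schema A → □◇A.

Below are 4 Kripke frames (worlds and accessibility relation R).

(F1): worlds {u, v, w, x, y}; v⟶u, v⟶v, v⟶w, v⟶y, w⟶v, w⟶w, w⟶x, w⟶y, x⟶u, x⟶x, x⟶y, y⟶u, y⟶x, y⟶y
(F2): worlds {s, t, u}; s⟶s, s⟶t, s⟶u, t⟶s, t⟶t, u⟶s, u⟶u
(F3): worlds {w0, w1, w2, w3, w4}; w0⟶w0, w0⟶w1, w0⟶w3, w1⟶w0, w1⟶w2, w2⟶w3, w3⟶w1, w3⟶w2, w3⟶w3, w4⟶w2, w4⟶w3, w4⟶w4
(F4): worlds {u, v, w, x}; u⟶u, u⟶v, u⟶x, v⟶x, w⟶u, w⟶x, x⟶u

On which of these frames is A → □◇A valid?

(F2)

Frame correspondent (Sahlqvist): ∀x ∀y (Rxy → Ryx) — i.e. symmetry.
(F1): fails — Rwx but not Rxw.
(F2): holds.
(F3): fails — Rw1w2 but not Rw2w1.
(F4): fails — Ruv but not Rvu.
Valid on: (F2).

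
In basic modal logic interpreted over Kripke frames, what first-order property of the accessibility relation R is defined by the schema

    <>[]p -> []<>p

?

Suppose ◇□p→□◇p is valid. Take Rxy, Rxz and set V(p)={w : Ryw}. Then □p at y so ◇□p at x, so □◇p at x, so ◇p at z, giving w with Rzw and Ryw.

convergence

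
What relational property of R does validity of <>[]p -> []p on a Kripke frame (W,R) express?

Replacing p by ¬p and contraposing gives the equivalent schema ◇p → □◇p.
Suppose ◇p→□◇p is valid. Take Rxy, Rxz and set V(p)={y}. Then ◇p at x, so □◇p at x, so ◇p at z, so some w with Rzw has p; w=y, i.e. Rzy. By symmetry of the argument, Ryz.

The Euclidean property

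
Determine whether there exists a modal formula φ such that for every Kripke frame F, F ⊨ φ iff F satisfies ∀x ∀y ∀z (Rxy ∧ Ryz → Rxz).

Yes — defined by □q → □□q

This is a Sahlqvist condition; the 4 axiom □q → □□q defines it.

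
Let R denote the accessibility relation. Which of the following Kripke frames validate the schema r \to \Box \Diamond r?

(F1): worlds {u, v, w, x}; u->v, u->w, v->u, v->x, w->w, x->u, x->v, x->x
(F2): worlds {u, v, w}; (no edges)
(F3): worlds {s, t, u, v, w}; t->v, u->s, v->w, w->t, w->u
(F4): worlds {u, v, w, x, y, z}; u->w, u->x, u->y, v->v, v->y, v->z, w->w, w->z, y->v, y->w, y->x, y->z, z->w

(F2)

Frame correspondent (Sahlqvist): \forall x \forall y (Rxy \to Ryx) — i.e. symmetry.
(F1): fails — Ruw but not Rwu.
(F2): satisfies the condition.
(F3): fails — Rwt but not Rtw.
(F4): fails — Ryx but not Rxy.
Valid on: (F2).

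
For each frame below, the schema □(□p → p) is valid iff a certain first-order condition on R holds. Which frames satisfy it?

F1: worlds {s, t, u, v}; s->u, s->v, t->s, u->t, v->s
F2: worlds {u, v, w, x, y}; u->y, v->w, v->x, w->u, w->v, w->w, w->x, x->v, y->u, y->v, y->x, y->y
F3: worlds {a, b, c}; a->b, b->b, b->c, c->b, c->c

F3

The schema corresponds to shift-reflexivity: ∀x ∀y (Rxy → Ryy).
F1: fails — Rut but not Rtt.
F2: fails — Ryx but not Rxx.
F3: satisfies the condition.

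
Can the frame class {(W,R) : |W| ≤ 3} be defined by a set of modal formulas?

Any modally definable frame class is closed under disjoint unions.
Any modal formula valid on each of 4 disjoint one-world frames is valid on their disjoint union (validity is preserved under disjoint unions). Each one-world frame has |W|=1≤3, but the union has |W|=4.
So no modal formula (or set of formulas) defines exactly the |W|≤3 frames.

Not modally definable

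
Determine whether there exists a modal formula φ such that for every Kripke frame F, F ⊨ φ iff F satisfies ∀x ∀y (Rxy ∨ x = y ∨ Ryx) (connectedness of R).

Not modally definable

Any modally definable frame class is closed under disjoint unions.
Take 3 disjoint single-world reflexive frames: each is trivially connected, but their disjoint union has 3 worlds with no edge between distinct components, so it is not connected.
So no modal formula (or set of formulas) defines exactly the connected frames.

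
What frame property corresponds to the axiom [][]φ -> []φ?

Suppose □□φ→□φ is valid. Take Rxy and set V(φ)={w : xR²w}. Then □□φ at x, so □φ at x, so φ at y, i.e. ∃z(Rxz∧Rzy).

density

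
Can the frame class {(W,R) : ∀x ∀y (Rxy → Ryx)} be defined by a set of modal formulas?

This is a Sahlqvist condition; the B axiom r → □◇r defines it.
Suppose r→□◇r is valid. Take Rxy and set V(r)={x}. Then r at x, so □◇r at x, so ◇r at y, so some z with Ryz has r; z=x, i.e. Ryx.

Yes — defined by r → □◇r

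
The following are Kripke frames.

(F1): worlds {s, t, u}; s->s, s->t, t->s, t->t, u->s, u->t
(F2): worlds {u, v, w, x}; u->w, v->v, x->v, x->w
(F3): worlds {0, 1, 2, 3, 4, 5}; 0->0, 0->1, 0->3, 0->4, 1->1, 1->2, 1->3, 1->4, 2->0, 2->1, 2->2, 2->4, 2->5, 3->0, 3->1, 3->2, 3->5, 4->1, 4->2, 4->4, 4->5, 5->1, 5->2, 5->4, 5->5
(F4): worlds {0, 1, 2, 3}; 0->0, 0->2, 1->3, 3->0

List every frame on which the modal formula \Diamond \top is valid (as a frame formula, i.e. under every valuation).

(F1), (F3)

This is the axiom for seriality; its first-order frame correspondent is \forall x \exists y Rxy.
(F1): ✓.
(F2): fails — world w has no successor.
(F3): ✓.
(F4): fails — world 2 has no successor.
Valid on: (F1), (F3).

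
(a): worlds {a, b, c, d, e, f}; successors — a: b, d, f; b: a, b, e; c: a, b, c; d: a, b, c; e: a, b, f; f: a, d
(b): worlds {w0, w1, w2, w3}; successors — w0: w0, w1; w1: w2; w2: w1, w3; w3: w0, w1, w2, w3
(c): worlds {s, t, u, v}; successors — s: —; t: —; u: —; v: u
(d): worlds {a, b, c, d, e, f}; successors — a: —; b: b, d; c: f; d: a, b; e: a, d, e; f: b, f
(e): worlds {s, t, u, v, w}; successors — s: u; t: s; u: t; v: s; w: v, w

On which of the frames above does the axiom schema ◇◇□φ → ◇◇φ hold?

This is the axiom for a generalized confluence (Geach) condition; its first-order frame correspondent is ∀x ∀y (xR²y → ∃w (yRw ∧ xR²w)).
(a): ✓.
(b): fails — w1R²w1 but no w with w1Rw and w1R²w.
(c): ✓.
(d): fails — bR²a but no w with aRw and bR²w.
(e): fails — sR²t but no w* with tRw* and sR²w*.
Valid on: (a), (c).

(a), (c)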